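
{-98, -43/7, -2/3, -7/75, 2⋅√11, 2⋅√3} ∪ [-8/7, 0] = {-98, -43/7, 2⋅√11, 2⋅√3} ∪ [-8/7, 0]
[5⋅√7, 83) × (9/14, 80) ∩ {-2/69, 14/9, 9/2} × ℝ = ∅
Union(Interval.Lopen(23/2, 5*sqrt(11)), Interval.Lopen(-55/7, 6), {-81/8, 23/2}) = Union({-81/8}, Interval.Lopen(-55/7, 6), Interval(23/2, 5*sqrt(11)))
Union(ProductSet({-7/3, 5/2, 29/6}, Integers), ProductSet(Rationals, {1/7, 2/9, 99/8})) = Union(ProductSet({-7/3, 5/2, 29/6}, Integers), ProductSet(Rationals, {1/7, 2/9, 99/8}))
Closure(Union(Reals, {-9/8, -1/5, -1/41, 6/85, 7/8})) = Reals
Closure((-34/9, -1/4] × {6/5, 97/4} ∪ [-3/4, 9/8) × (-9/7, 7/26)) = ({-3/4, 9/8} × [-9/7, 7/26]) ∪ ([-34/9, -1/4] × {6/5, 97/4}) ∪ ([-3/4, 9/8] × {-9/7, 7/26}) ∪ ([-3/4, 9/8) × (-9/7, 7/26))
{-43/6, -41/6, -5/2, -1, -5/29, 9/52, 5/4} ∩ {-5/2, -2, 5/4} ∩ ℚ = {-5/2, 5/4}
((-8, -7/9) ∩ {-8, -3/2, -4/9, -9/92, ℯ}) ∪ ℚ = ℚ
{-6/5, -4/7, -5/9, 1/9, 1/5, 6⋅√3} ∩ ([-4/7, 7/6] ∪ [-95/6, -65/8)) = {-4/7, -5/9, 1/9, 1/5}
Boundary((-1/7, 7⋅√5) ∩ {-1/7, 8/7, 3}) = {8/7, 3}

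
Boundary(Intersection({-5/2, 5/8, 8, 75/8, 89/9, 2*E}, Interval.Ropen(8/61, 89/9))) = {5/8, 8, 75/8, 2*E}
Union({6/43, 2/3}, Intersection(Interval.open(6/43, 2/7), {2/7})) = {6/43, 2/3}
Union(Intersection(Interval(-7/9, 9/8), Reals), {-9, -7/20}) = Union({-9}, Interval(-7/9, 9/8))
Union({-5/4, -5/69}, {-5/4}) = {-5/4, -5/69}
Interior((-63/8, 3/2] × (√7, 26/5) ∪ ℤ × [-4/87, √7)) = ((-63/8, 3/2) ∪ ((-63/8, 3/2) \ ℤ)) × (√7, 26/5)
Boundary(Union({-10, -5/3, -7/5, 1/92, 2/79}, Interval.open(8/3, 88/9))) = {-10, -5/3, -7/5, 1/92, 2/79, 8/3, 88/9}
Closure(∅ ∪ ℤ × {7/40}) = ℤ × {7/40}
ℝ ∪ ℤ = ℝ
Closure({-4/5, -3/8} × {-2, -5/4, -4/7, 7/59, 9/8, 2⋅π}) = {-4/5, -3/8} × {-2, -5/4, -4/7, 7/59, 9/8, 2⋅π}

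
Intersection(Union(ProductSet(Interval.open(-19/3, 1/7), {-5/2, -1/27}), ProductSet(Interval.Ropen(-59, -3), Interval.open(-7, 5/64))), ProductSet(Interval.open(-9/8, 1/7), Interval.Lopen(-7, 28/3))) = ProductSet(Interval.open(-9/8, 1/7), {-5/2, -1/27})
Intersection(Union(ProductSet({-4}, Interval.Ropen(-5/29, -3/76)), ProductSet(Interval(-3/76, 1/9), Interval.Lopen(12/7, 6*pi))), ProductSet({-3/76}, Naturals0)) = ProductSet({-3/76}, Range(2, 19, 1))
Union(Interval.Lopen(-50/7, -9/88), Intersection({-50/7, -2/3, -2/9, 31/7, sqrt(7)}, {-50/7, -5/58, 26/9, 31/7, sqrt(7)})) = Union({31/7, sqrt(7)}, Interval(-50/7, -9/88))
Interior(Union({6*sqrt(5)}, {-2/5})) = EmptySet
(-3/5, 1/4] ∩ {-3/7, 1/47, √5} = {-3/7, 1/47}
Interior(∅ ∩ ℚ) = ∅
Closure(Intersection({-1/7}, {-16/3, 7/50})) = EmptySet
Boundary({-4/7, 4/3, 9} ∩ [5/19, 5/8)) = ∅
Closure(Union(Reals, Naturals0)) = Reals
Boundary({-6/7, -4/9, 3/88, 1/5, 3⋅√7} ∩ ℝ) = {-6/7, -4/9, 3/88, 1/5, 3⋅√7}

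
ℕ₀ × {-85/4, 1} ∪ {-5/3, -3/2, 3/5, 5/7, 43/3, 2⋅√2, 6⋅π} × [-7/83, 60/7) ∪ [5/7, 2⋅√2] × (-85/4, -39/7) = (ℕ₀ × {-85/4, 1}) ∪ ([5/7, 2⋅√2] × (-85/4, -39/7)) ∪ ({-5/3, -3/2, 3/5, 5/7, 43/3, 2⋅√2, 6⋅π} × [-7/83, 60/7))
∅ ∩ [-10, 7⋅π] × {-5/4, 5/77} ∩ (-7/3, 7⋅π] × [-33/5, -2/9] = ∅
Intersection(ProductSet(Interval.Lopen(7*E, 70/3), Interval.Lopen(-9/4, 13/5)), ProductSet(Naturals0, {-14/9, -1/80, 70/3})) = ProductSet(Range(20, 24, 1), {-14/9, -1/80})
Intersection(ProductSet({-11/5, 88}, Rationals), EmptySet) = EmptySet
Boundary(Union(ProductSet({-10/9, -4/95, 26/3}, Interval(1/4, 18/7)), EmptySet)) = ProductSet({-10/9, -4/95, 26/3}, Interval(1/4, 18/7))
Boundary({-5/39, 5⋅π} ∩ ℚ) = {-5/39}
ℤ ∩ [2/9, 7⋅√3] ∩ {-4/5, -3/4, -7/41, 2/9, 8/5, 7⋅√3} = ∅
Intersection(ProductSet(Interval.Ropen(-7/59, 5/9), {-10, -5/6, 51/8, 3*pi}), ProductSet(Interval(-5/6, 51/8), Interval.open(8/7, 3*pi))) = ProductSet(Interval.Ropen(-7/59, 5/9), {51/8})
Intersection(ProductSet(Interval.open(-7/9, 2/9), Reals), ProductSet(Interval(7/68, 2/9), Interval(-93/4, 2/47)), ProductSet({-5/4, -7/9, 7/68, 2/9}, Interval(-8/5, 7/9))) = ProductSet({7/68}, Interval(-8/5, 2/47))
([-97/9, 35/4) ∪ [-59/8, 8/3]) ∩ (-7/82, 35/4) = (-7/82, 35/4)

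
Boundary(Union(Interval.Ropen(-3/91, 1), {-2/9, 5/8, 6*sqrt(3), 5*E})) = {-2/9, -3/91, 1, 6*sqrt(3), 5*E}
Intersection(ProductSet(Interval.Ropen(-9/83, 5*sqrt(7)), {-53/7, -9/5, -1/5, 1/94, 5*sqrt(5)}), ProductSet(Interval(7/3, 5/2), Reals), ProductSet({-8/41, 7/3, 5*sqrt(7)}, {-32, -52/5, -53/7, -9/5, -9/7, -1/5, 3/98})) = ProductSet({7/3}, {-53/7, -9/5, -1/5})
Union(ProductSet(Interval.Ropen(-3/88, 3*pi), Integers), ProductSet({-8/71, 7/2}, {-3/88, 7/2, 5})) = Union(ProductSet({-8/71, 7/2}, {-3/88, 7/2, 5}), ProductSet(Interval.Ropen(-3/88, 3*pi), Integers))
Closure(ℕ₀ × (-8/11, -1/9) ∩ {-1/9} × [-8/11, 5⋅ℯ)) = ∅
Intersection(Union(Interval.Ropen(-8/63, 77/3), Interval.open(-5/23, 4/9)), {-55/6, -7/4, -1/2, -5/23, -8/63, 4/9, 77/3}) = {-8/63, 4/9}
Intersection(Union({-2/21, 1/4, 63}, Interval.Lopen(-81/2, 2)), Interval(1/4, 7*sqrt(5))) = Interval(1/4, 2)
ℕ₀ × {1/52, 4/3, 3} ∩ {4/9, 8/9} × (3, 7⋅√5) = ∅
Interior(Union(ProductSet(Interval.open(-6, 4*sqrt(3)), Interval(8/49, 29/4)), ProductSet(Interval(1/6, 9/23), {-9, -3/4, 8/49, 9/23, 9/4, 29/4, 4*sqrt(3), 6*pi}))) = ProductSet(Interval.open(-6, 4*sqrt(3)), Interval.open(8/49, 29/4))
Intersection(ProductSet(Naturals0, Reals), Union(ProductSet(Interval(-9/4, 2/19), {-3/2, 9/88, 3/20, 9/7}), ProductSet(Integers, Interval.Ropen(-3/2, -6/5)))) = Union(ProductSet(Naturals0, Interval.Ropen(-3/2, -6/5)), ProductSet(Range(0, 1, 1), {-3/2, 9/88, 3/20, 9/7}))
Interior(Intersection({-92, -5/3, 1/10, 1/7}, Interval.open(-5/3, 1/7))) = EmptySet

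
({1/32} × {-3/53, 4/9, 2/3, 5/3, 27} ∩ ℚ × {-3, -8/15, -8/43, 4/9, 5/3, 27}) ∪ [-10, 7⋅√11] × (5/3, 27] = ({1/32} × {4/9, 5/3, 27}) ∪ ([-10, 7⋅√11] × (5/3, 27])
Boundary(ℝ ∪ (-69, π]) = ∅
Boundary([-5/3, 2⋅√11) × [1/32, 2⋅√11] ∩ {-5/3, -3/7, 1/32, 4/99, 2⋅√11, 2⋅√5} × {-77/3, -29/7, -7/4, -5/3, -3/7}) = ∅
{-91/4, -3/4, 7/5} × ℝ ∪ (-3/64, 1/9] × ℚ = ({-91/4, -3/4, 7/5} × ℝ) ∪ ((-3/64, 1/9] × ℚ)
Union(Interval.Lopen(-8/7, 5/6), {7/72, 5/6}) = Interval.Lopen(-8/7, 5/6)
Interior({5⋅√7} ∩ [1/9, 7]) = ∅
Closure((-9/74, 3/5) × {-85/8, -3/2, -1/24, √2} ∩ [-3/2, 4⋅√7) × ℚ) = [-9/74, 3/5] × {-85/8, -3/2, -1/24}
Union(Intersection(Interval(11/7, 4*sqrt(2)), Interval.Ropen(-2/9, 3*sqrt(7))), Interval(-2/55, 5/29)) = Union(Interval(-2/55, 5/29), Interval(11/7, 4*sqrt(2)))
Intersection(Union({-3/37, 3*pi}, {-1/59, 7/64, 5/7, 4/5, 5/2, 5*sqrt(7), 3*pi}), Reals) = {-3/37, -1/59, 7/64, 5/7, 4/5, 5/2, 5*sqrt(7), 3*pi}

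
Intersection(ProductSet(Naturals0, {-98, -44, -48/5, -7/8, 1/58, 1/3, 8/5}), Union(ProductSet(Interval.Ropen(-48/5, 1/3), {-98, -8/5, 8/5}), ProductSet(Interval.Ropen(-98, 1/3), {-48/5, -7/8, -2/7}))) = ProductSet(Range(0, 1, 1), {-98, -48/5, -7/8, 8/5})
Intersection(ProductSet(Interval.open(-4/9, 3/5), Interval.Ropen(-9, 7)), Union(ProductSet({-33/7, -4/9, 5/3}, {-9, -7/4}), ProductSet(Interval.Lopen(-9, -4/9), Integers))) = EmptySet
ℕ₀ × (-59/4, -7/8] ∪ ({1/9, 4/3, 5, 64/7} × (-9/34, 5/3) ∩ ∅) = ℕ₀ × (-59/4, -7/8]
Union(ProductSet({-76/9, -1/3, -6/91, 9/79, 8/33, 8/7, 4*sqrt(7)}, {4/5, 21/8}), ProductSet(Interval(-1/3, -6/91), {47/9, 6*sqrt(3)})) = Union(ProductSet({-76/9, -1/3, -6/91, 9/79, 8/33, 8/7, 4*sqrt(7)}, {4/5, 21/8}), ProductSet(Interval(-1/3, -6/91), {47/9, 6*sqrt(3)}))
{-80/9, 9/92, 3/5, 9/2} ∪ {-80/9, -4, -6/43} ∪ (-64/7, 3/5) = (-64/7, 3/5] ∪ {9/2}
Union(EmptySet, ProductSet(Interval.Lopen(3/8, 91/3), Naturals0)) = ProductSet(Interval.Lopen(3/8, 91/3), Naturals0)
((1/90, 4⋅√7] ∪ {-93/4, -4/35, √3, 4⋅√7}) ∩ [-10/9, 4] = {-4/35} ∪ (1/90, 4]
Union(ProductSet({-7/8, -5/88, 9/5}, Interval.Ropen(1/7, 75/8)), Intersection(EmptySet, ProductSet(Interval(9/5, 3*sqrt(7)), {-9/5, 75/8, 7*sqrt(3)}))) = ProductSet({-7/8, -5/88, 9/5}, Interval.Ropen(1/7, 75/8))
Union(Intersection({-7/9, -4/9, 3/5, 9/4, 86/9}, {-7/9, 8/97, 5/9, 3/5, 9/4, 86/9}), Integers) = Union({-7/9, 3/5, 9/4, 86/9}, Integers)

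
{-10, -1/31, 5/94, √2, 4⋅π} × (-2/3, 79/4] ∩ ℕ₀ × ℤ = ∅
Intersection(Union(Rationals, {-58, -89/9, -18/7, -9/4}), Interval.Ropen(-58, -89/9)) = Intersection(Interval.Ropen(-58, -89/9), Rationals)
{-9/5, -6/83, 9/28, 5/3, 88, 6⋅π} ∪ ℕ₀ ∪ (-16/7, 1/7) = (-16/7, 1/7) ∪ ℕ₀ ∪ {9/28, 5/3, 6⋅π}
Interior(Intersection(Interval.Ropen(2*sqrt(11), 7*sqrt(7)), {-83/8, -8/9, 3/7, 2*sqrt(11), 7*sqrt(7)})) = EmptySet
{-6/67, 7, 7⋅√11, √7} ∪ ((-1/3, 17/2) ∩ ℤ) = {-6/67, 7⋅√11, √7} ∪ {0, 1, …, 8}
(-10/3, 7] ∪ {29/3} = (-10/3, 7] ∪ {29/3}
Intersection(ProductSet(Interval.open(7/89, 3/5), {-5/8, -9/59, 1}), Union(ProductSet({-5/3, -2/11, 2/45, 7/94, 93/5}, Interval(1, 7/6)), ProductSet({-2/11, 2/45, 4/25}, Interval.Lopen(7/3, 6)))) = EmptySet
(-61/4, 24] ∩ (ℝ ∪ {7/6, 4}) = (-61/4, 24]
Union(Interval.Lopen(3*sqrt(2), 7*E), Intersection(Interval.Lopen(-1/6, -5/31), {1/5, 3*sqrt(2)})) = Interval.Lopen(3*sqrt(2), 7*E)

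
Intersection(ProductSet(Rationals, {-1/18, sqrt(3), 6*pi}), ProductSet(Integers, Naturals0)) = EmptySet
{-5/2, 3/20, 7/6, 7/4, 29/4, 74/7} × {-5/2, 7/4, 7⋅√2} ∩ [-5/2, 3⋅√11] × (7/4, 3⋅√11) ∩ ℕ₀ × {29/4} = ∅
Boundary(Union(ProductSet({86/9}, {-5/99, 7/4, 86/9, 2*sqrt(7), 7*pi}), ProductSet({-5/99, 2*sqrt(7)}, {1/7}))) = Union(ProductSet({86/9}, {-5/99, 7/4, 86/9, 2*sqrt(7), 7*pi}), ProductSet({-5/99, 2*sqrt(7)}, {1/7}))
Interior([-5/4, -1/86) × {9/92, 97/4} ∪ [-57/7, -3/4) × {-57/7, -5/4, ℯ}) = ∅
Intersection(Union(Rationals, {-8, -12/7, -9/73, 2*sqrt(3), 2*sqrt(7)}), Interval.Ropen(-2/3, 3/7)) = Intersection(Interval.Ropen(-2/3, 3/7), Rationals)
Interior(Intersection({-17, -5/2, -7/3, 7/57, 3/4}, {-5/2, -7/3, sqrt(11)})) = EmptySet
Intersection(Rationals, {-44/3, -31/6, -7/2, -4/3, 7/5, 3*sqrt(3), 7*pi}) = {-44/3, -31/6, -7/2, -4/3, 7/5}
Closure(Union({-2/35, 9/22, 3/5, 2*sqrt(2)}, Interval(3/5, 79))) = Union({-2/35, 9/22}, Interval(3/5, 79))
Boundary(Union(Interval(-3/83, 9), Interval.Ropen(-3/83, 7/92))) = {-3/83, 9}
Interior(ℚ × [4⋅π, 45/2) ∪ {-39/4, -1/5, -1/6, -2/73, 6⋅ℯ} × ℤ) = ∅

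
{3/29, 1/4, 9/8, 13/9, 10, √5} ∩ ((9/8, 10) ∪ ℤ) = {13/9, 10, √5}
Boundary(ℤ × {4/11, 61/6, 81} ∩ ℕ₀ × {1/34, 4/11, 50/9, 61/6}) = ℕ₀ × {4/11, 61/6}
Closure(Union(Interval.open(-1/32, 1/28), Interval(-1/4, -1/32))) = Interval(-1/4, 1/28)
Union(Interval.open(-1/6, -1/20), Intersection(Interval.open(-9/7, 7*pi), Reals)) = Interval.open(-9/7, 7*pi)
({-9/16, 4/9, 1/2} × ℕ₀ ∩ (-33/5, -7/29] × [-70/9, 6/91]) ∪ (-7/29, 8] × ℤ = ({-9/16} × {0}) ∪ ((-7/29, 8] × ℤ)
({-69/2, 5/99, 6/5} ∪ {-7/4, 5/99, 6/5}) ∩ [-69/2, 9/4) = {-69/2, -7/4, 5/99, 6/5}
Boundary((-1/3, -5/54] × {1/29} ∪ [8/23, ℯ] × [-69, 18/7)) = ([-1/3, -5/54] × {1/29}) ∪ ({8/23, ℯ} × [-69, 18/7]) ∪ ([8/23, ℯ] × {-69, 18/7})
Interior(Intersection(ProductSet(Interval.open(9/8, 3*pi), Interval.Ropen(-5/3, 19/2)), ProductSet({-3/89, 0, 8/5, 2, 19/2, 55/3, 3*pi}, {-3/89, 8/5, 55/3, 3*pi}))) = EmptySet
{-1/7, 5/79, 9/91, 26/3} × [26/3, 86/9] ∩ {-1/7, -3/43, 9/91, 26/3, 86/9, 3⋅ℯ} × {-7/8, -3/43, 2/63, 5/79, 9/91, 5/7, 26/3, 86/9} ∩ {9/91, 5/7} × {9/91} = ∅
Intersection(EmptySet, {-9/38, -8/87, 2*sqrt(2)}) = EmptySet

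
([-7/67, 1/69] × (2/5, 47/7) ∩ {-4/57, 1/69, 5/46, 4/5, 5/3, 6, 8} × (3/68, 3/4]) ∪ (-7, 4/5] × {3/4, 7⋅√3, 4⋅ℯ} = ({-4/57, 1/69} × (2/5, 3/4]) ∪ ((-7, 4/5] × {3/4, 7⋅√3, 4⋅ℯ})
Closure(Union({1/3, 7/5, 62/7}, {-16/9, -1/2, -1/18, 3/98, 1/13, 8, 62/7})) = {-16/9, -1/2, -1/18, 3/98, 1/13, 1/3, 7/5, 8, 62/7}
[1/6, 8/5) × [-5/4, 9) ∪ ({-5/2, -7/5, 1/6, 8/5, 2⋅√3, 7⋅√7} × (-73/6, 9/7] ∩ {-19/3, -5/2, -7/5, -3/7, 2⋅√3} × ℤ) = ([1/6, 8/5) × [-5/4, 9)) ∪ ({-5/2, -7/5, 2⋅√3} × {-12, -11, …, 1})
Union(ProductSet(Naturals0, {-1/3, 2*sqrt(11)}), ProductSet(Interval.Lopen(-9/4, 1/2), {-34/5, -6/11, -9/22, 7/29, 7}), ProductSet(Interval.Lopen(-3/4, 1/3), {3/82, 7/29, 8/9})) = Union(ProductSet(Interval.Lopen(-9/4, 1/2), {-34/5, -6/11, -9/22, 7/29, 7}), ProductSet(Interval.Lopen(-3/4, 1/3), {3/82, 7/29, 8/9}), ProductSet(Naturals0, {-1/3, 2*sqrt(11)}))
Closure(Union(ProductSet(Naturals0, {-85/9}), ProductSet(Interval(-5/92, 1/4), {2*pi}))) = Union(ProductSet(Interval(-5/92, 1/4), {2*pi}), ProductSet(Naturals0, {-85/9}))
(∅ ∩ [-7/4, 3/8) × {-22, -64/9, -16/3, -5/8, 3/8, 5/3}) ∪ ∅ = ∅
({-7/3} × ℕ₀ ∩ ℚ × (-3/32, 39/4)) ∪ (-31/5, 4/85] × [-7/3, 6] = ({-7/3} × {0, 1, …, 9}) ∪ ((-31/5, 4/85] × [-7/3, 6])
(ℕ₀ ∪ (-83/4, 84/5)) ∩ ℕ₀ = ℕ₀ ∪ {0, 1, …, 16}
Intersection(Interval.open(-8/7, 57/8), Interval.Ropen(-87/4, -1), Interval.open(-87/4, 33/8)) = Interval.open(-8/7, -1)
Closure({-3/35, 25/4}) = {-3/35, 25/4}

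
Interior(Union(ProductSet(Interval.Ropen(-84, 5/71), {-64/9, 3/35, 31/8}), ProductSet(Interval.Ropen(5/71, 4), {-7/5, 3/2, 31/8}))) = EmptySet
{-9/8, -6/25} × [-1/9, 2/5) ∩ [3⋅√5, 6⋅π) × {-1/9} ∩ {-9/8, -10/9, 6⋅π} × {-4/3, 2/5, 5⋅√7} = ∅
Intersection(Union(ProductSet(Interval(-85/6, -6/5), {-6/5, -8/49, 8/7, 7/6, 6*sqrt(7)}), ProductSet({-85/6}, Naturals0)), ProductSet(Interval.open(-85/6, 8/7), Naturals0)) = EmptySet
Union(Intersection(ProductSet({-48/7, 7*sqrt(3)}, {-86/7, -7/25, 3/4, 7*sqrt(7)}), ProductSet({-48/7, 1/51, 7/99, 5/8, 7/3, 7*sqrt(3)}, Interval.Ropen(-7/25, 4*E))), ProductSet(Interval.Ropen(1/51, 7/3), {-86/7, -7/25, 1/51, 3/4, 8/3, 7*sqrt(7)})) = Union(ProductSet({-48/7, 7*sqrt(3)}, {-7/25, 3/4}), ProductSet(Interval.Ropen(1/51, 7/3), {-86/7, -7/25, 1/51, 3/4, 8/3, 7*sqrt(7)}))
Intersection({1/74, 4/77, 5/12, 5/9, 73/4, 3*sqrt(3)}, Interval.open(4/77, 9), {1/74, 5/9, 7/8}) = {5/9}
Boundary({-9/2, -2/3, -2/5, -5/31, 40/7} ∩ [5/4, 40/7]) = {40/7}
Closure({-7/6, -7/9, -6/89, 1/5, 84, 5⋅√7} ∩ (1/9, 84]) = {1/5, 84, 5⋅√7}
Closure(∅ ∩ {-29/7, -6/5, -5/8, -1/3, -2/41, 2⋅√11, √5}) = ∅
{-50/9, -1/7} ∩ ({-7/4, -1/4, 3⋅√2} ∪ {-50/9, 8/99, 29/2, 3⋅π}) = {-50/9}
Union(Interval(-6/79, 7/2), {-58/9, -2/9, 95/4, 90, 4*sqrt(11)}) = Union({-58/9, -2/9, 95/4, 90, 4*sqrt(11)}, Interval(-6/79, 7/2))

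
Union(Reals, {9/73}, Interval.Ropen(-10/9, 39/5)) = Interval(-oo, oo)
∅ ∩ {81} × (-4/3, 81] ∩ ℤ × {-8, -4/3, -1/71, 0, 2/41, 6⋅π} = ∅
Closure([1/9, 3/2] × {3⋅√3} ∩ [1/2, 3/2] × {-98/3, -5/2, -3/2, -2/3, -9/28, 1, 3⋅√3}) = [1/2, 3/2] × {3⋅√3}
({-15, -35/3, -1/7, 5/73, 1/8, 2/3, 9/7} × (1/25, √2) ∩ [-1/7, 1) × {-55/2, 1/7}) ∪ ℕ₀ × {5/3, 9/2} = (ℕ₀ × {5/3, 9/2}) ∪ ({-1/7, 5/73, 1/8, 2/3} × {1/7})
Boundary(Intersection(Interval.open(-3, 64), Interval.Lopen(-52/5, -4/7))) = {-3, -4/7}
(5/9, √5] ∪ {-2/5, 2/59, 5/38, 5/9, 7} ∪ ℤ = ℤ ∪ {-2/5, 2/59, 5/38} ∪ [5/9, √5]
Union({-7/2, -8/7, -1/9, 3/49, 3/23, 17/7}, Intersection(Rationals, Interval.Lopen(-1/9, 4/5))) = Union({-7/2, -8/7, -1/9, 17/7}, Intersection(Interval.Lopen(-1/9, 4/5), Rationals))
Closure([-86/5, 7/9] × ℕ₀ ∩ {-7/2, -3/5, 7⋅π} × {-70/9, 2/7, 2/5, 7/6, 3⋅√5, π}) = ∅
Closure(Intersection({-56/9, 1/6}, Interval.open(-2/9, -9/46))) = EmptySet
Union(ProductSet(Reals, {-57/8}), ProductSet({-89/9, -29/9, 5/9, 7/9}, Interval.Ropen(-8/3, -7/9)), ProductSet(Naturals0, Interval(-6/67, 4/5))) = Union(ProductSet({-89/9, -29/9, 5/9, 7/9}, Interval.Ropen(-8/3, -7/9)), ProductSet(Naturals0, Interval(-6/67, 4/5)), ProductSet(Reals, {-57/8}))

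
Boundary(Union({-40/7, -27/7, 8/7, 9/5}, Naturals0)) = Union({-40/7, -27/7, 8/7, 9/5}, Naturals0)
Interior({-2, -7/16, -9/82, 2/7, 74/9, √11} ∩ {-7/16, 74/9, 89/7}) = ∅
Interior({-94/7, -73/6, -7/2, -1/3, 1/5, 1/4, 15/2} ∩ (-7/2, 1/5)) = ∅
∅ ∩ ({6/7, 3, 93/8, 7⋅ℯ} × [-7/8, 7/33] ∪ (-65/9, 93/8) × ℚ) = ∅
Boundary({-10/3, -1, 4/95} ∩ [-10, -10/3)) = ∅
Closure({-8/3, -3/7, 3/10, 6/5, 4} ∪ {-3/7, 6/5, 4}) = {-8/3, -3/7, 3/10, 6/5, 4}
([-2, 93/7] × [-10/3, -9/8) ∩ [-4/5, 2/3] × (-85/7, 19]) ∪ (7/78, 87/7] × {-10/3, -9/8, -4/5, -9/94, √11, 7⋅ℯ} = ([-4/5, 2/3] × [-10/3, -9/8)) ∪ ((7/78, 87/7] × {-10/3, -9/8, -4/5, -9/94, √11, 7⋅ℯ})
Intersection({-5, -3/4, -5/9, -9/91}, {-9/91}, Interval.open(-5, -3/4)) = EmptySet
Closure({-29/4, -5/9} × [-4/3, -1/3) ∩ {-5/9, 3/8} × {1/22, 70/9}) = ∅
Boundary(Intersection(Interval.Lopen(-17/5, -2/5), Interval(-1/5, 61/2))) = EmptySet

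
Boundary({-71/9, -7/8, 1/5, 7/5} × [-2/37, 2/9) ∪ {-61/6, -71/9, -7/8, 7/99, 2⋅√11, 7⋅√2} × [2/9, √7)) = ({-71/9, -7/8, 1/5, 7/5} × [-2/37, 2/9]) ∪ ({-61/6, -71/9, -7/8, 7/99, 2⋅√11, 7⋅√2} × [2/9, √7])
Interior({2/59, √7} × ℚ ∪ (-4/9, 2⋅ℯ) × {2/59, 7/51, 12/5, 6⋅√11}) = ∅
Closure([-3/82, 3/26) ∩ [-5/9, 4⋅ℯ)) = [-3/82, 3/26]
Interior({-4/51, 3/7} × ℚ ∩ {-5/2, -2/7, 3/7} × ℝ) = ∅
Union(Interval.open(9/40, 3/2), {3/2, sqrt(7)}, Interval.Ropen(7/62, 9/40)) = Union({sqrt(7)}, Interval.Ropen(7/62, 9/40), Interval.Lopen(9/40, 3/2))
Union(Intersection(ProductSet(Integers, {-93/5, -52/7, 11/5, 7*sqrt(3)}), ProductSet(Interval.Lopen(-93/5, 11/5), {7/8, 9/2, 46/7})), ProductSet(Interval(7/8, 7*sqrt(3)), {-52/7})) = ProductSet(Interval(7/8, 7*sqrt(3)), {-52/7})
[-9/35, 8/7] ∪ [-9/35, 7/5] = [-9/35, 7/5]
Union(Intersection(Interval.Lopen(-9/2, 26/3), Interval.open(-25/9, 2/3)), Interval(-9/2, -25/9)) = Interval.Ropen(-9/2, 2/3)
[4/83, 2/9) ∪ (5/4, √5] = [4/83, 2/9) ∪ (5/4, √5]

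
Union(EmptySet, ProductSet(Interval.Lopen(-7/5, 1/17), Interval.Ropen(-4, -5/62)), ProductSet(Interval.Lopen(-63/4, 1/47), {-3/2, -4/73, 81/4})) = Union(ProductSet(Interval.Lopen(-63/4, 1/47), {-3/2, -4/73, 81/4}), ProductSet(Interval.Lopen(-7/5, 1/17), Interval.Ropen(-4, -5/62)))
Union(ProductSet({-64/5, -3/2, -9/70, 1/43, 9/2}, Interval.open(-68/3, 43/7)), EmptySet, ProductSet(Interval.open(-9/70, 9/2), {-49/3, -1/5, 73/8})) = Union(ProductSet({-64/5, -3/2, -9/70, 1/43, 9/2}, Interval.open(-68/3, 43/7)), ProductSet(Interval.open(-9/70, 9/2), {-49/3, -1/5, 73/8}))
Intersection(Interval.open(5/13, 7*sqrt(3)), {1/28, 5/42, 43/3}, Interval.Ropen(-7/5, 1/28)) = EmptySet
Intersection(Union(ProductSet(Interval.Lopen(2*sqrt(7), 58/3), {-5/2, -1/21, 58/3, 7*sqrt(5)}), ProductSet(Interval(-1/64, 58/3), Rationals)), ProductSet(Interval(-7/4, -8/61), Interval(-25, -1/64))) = EmptySet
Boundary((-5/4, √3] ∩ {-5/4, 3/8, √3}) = {3/8, √3}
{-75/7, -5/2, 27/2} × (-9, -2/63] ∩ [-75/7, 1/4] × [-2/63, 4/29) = {-75/7, -5/2} × {-2/63}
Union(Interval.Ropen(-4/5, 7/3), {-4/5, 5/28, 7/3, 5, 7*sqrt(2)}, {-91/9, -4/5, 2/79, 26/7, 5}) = Union({-91/9, 26/7, 5, 7*sqrt(2)}, Interval(-4/5, 7/3))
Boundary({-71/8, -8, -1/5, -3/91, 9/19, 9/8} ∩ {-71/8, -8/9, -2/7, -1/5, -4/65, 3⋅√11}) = {-71/8, -1/5}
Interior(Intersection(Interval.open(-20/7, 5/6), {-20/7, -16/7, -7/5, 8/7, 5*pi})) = EmptySet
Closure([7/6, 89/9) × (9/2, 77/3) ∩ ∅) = ∅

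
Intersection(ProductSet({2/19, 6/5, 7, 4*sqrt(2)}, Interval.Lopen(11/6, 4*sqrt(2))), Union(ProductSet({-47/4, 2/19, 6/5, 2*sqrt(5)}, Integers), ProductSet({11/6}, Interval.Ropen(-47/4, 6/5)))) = ProductSet({2/19, 6/5}, Range(2, 6, 1))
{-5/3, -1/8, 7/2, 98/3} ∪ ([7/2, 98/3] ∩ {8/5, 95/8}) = {-5/3, -1/8, 7/2, 95/8, 98/3}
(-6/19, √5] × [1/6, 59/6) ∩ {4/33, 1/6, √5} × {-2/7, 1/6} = {4/33, 1/6, √5} × {1/6}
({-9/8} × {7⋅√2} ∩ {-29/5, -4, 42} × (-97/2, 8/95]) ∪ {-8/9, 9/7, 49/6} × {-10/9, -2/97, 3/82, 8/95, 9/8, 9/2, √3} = {-8/9, 9/7, 49/6} × {-10/9, -2/97, 3/82, 8/95, 9/8, 9/2, √3}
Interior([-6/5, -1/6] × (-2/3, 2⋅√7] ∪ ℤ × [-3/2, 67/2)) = (({-1} \ ℤ \ (-6/5, -1/6)) ∪ (ℤ \ ({-6/5, -1/6} ∪ (ℤ \ (-6/5, -1/6)))) ∪ ((-6/5, -1/6) \ ℤ \ (-6/5, -1/6)) ∪ (ℤ \ ([-6/5, -1/6] ∪ (ℤ \ (-6/5, -1/6)))) ∪ ({-1} \ ({-6/5, -1/6} ∪ (ℤ \ (-6/5, -1/6))))) × (-2/3, 2⋅√7)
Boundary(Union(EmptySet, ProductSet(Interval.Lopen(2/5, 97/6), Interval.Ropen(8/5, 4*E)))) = Union(ProductSet({2/5, 97/6}, Interval(8/5, 4*E)), ProductSet(Interval(2/5, 97/6), {8/5, 4*E}))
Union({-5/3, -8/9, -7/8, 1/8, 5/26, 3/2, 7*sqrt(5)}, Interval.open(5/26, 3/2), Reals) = Interval(-oo, oo)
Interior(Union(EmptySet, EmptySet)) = EmptySet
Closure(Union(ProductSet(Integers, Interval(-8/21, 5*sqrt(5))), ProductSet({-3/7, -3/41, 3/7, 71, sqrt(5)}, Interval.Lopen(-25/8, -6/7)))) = Union(ProductSet({-3/7, -3/41, 3/7, 71, sqrt(5)}, Interval(-25/8, -6/7)), ProductSet(Integers, Interval(-8/21, 5*sqrt(5))))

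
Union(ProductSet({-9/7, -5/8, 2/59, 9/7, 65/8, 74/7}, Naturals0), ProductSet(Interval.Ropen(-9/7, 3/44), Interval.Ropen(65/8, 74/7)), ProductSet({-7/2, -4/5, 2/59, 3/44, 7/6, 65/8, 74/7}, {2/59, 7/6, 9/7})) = Union(ProductSet({-9/7, -5/8, 2/59, 9/7, 65/8, 74/7}, Naturals0), ProductSet({-7/2, -4/5, 2/59, 3/44, 7/6, 65/8, 74/7}, {2/59, 7/6, 9/7}), ProductSet(Interval.Ropen(-9/7, 3/44), Interval.Ropen(65/8, 74/7)))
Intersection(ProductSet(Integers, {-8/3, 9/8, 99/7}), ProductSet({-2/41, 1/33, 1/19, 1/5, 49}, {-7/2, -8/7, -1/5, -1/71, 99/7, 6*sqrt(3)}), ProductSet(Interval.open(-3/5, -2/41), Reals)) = EmptySet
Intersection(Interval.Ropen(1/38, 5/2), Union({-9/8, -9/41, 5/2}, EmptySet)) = EmptySet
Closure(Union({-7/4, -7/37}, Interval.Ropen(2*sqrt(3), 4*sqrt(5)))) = Union({-7/4, -7/37}, Interval(2*sqrt(3), 4*sqrt(5)))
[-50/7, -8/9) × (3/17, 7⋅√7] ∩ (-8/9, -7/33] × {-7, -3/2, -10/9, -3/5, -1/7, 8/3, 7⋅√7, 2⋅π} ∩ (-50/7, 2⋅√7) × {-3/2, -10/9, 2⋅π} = ∅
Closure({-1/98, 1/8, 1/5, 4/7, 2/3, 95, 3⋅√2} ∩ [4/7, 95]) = {4/7, 2/3, 95, 3⋅√2}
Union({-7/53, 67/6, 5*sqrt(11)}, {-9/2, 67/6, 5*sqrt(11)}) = {-9/2, -7/53, 67/6, 5*sqrt(11)}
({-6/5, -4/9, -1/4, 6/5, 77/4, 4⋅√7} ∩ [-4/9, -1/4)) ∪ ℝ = ℝ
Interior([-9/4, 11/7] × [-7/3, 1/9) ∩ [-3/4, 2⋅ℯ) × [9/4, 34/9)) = ∅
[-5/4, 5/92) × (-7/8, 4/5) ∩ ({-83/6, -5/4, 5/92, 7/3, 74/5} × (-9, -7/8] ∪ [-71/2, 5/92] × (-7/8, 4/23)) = [-5/4, 5/92) × (-7/8, 4/23)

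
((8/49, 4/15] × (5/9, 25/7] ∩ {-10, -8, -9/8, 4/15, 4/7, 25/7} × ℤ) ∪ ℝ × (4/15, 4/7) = ({4/15} × {1, 2, 3}) ∪ (ℝ × (4/15, 4/7))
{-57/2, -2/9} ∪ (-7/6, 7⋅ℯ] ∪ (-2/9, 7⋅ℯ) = {-57/2} ∪ (-7/6, 7⋅ℯ]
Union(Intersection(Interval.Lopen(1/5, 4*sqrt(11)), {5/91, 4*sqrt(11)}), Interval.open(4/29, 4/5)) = Union({4*sqrt(11)}, Interval.open(4/29, 4/5))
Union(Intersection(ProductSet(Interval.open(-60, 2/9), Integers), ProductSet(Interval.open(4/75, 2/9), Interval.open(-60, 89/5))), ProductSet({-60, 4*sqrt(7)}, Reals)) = Union(ProductSet({-60, 4*sqrt(7)}, Reals), ProductSet(Interval.open(4/75, 2/9), Range(-59, 18, 1)))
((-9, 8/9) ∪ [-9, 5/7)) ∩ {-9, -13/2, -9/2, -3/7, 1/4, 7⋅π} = {-9, -13/2, -9/2, -3/7, 1/4}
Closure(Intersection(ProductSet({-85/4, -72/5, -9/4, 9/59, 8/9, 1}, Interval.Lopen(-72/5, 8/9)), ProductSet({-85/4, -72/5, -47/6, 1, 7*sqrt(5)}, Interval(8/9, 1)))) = ProductSet({-85/4, -72/5, 1}, {8/9})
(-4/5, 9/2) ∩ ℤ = {0, 1, …, 4}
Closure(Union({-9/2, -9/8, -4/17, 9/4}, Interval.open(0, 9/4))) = Union({-9/2, -9/8, -4/17}, Interval(0, 9/4))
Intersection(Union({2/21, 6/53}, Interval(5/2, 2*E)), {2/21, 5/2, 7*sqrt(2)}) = {2/21, 5/2}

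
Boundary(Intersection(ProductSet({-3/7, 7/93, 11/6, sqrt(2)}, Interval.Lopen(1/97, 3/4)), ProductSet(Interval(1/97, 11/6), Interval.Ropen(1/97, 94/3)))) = ProductSet({7/93, 11/6, sqrt(2)}, Interval(1/97, 3/4))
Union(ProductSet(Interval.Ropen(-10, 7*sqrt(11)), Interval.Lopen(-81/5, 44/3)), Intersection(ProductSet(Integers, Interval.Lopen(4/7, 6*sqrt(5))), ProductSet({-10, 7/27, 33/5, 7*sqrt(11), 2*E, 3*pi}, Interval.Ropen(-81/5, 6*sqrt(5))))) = ProductSet(Interval.Ropen(-10, 7*sqrt(11)), Interval.Lopen(-81/5, 44/3))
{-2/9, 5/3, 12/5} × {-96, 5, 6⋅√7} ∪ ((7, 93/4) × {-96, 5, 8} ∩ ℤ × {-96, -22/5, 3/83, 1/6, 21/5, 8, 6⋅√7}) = ({8, 9, …, 23} × {-96, 8}) ∪ ({-2/9, 5/3, 12/5} × {-96, 5, 6⋅√7})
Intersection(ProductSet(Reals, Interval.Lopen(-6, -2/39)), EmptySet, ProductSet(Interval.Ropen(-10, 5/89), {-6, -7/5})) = EmptySet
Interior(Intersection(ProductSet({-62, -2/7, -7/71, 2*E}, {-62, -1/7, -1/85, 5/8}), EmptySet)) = EmptySet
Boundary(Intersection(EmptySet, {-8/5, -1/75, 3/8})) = EmptySet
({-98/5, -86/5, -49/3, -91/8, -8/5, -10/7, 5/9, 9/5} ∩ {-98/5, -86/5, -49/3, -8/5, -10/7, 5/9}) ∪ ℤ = ℤ ∪ {-98/5, -86/5, -49/3, -8/5, -10/7, 5/9}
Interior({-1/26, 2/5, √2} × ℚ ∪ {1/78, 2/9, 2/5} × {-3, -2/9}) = ∅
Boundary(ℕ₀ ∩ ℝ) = ℕ₀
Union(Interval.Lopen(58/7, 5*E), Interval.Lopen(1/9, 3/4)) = Union(Interval.Lopen(1/9, 3/4), Interval.Lopen(58/7, 5*E))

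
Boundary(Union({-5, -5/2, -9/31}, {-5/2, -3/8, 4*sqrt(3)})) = {-5, -5/2, -3/8, -9/31, 4*sqrt(3)}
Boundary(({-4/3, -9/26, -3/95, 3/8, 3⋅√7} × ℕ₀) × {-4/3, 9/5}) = ({-4/3, -9/26, -3/95, 3/8, 3⋅√7} × ℕ₀) × {-4/3, 9/5}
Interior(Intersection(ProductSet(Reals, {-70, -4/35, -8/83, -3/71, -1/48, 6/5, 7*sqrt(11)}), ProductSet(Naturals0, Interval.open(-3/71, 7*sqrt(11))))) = EmptySet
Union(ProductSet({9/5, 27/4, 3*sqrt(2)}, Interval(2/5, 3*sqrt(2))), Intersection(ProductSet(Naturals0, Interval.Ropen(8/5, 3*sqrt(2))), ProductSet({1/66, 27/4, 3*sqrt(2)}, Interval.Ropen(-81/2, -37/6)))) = ProductSet({9/5, 27/4, 3*sqrt(2)}, Interval(2/5, 3*sqrt(2)))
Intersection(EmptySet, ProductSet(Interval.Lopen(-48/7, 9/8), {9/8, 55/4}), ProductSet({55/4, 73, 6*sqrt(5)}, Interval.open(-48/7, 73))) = EmptySet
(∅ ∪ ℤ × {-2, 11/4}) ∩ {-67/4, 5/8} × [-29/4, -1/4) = ∅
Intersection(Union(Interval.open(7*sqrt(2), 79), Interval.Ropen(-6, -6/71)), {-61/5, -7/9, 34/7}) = {-7/9}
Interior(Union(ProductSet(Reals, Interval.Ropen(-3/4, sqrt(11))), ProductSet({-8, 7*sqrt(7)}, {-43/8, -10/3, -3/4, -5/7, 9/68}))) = ProductSet(Reals, Interval.open(-3/4, sqrt(11)))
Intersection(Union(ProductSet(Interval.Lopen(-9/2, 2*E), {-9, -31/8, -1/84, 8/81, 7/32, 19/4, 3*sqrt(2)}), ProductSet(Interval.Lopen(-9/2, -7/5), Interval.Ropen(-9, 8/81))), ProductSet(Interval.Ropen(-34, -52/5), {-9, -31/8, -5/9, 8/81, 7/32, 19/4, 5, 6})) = EmptySet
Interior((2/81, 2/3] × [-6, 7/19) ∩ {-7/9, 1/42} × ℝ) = ∅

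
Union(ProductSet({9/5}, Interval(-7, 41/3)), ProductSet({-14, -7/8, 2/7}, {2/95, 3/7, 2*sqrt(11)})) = Union(ProductSet({9/5}, Interval(-7, 41/3)), ProductSet({-14, -7/8, 2/7}, {2/95, 3/7, 2*sqrt(11)}))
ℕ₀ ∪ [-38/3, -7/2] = [-38/3, -7/2] ∪ ℕ₀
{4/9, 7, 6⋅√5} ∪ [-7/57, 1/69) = [-7/57, 1/69) ∪ {4/9, 7, 6⋅√5}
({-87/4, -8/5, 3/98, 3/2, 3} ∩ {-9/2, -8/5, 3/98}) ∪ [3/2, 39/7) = {-8/5, 3/98} ∪ [3/2, 39/7)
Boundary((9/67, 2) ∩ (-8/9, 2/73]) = ∅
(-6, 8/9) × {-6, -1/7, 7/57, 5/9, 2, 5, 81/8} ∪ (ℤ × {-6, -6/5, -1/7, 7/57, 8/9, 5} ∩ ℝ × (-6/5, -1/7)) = (-6, 8/9) × {-6, -1/7, 7/57, 5/9, 2, 5, 81/8}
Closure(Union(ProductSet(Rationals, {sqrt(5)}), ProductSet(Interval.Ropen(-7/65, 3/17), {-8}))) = Union(ProductSet(Interval(-7/65, 3/17), {-8}), ProductSet(Reals, {sqrt(5)}))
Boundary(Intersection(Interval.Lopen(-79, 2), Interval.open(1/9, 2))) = {1/9, 2}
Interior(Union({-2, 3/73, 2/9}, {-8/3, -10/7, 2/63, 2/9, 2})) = EmptySet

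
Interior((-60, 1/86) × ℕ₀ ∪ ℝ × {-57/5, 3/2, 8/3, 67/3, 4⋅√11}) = ∅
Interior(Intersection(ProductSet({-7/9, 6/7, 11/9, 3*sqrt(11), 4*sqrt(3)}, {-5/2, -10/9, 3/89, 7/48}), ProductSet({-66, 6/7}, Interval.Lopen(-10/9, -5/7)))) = EmptySet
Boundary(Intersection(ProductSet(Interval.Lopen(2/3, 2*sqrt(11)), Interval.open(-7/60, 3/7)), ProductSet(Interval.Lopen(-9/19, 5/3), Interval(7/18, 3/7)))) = Union(ProductSet({2/3, 5/3}, Interval(7/18, 3/7)), ProductSet(Interval(2/3, 5/3), {7/18, 3/7}))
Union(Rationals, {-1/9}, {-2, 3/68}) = Rationals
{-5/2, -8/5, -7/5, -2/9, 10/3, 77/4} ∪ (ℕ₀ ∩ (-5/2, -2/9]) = {-5/2, -8/5, -7/5, -2/9, 10/3, 77/4}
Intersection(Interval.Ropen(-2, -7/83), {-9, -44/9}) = EmptySet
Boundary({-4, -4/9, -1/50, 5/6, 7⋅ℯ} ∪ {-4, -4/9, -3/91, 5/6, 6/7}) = {-4, -4/9, -3/91, -1/50, 5/6, 6/7, 7⋅ℯ}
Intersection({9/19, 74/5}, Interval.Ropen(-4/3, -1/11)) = EmptySet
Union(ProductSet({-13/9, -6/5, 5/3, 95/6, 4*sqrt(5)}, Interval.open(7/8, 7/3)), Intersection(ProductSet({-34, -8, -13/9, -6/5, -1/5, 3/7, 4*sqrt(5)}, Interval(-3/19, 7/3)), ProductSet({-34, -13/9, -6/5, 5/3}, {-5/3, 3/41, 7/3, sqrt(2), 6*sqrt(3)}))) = Union(ProductSet({-34, -13/9, -6/5}, {3/41, 7/3, sqrt(2)}), ProductSet({-13/9, -6/5, 5/3, 95/6, 4*sqrt(5)}, Interval.open(7/8, 7/3)))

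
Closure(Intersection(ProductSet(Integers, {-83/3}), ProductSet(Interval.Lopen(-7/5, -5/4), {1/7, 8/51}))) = EmptySet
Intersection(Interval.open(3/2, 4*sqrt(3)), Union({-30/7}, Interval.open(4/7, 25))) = Interval.open(3/2, 4*sqrt(3))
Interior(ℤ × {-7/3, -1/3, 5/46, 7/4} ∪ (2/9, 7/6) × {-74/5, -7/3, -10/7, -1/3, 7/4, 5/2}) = ∅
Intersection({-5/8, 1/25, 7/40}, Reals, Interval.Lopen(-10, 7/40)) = {-5/8, 1/25, 7/40}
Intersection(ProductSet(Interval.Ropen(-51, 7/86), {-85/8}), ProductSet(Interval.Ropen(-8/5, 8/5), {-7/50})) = EmptySet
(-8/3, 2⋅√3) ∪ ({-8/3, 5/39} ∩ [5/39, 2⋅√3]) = (-8/3, 2⋅√3)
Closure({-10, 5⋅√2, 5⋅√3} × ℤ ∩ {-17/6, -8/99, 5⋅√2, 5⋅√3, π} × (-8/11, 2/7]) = {5⋅√2, 5⋅√3} × {0}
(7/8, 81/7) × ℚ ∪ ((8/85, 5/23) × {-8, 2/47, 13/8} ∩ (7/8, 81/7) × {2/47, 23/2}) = (7/8, 81/7) × ℚ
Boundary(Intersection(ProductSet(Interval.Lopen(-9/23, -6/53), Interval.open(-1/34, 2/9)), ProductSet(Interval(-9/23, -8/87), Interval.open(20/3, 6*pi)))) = EmptySet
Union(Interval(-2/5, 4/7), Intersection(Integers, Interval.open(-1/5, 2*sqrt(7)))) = Union(Interval(-2/5, 4/7), Range(0, 6, 1))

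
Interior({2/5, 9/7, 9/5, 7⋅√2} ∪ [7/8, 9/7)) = (7/8, 9/7)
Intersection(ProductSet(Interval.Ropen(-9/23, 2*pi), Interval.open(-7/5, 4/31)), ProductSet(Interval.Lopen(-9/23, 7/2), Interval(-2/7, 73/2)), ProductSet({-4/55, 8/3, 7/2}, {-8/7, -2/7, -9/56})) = ProductSet({-4/55, 8/3, 7/2}, {-2/7, -9/56})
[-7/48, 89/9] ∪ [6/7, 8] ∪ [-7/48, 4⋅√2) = [-7/48, 89/9]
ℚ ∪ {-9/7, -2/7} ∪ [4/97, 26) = ℚ ∪ [4/97, 26]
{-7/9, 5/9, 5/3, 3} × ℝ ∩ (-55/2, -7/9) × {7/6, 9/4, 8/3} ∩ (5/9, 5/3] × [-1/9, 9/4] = ∅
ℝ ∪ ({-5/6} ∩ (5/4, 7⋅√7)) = ℝ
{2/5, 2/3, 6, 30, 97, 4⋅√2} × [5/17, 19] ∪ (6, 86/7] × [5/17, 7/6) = ((6, 86/7] × [5/17, 7/6)) ∪ ({2/5, 2/3, 6, 30, 97, 4⋅√2} × [5/17, 19])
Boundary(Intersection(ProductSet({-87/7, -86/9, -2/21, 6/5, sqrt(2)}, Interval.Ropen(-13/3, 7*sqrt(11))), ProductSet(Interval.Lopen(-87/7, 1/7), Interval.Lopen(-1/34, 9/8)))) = ProductSet({-86/9, -2/21}, Interval(-1/34, 9/8))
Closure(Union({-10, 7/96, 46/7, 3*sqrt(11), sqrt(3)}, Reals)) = Reals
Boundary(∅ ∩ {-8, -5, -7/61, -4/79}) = ∅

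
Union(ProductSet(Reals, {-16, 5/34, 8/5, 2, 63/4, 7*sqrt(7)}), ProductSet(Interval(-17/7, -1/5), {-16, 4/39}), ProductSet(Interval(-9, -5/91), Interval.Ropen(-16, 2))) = Union(ProductSet(Interval(-9, -5/91), Interval.Ropen(-16, 2)), ProductSet(Reals, {-16, 5/34, 8/5, 2, 63/4, 7*sqrt(7)}))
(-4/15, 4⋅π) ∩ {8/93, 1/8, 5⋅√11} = {8/93, 1/8}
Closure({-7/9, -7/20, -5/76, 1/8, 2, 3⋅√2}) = {-7/9, -7/20, -5/76, 1/8, 2, 3⋅√2}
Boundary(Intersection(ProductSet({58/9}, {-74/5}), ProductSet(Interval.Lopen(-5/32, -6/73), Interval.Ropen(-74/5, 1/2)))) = EmptySet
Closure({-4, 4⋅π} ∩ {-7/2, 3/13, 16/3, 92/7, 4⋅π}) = {4⋅π}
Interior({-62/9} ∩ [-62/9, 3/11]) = ∅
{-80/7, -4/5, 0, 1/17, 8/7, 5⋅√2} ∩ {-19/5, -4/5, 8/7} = {-4/5, 8/7}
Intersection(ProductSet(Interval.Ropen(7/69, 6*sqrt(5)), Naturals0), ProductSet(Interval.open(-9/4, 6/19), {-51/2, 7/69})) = EmptySet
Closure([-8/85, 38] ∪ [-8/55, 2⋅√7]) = [-8/55, 38]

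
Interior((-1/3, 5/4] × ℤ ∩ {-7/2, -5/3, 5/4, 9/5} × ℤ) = ∅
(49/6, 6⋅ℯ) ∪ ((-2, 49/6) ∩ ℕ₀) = {0, 1, …, 8} ∪ (49/6, 6⋅ℯ)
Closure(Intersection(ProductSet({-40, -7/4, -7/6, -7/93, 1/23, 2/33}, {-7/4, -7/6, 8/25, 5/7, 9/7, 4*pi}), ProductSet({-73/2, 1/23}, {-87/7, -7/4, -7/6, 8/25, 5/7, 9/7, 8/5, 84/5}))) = ProductSet({1/23}, {-7/4, -7/6, 8/25, 5/7, 9/7})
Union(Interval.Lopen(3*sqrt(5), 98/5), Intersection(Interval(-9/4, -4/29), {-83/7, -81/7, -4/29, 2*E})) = Union({-4/29}, Interval.Lopen(3*sqrt(5), 98/5))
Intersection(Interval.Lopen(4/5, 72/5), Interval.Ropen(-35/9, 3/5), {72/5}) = EmptySet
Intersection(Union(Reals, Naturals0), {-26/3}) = {-26/3}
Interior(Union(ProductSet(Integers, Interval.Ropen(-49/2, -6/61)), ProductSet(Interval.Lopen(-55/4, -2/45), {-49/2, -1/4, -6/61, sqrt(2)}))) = EmptySet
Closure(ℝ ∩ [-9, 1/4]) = [-9, 1/4]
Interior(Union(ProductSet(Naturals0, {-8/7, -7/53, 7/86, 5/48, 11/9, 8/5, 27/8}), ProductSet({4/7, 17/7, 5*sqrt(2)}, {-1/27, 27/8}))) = EmptySet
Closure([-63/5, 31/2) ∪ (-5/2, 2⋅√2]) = [-63/5, 31/2]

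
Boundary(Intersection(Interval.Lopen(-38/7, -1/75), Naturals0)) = EmptySet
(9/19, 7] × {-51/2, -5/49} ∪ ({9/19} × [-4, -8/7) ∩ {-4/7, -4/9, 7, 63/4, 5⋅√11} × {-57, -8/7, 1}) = (9/19, 7] × {-51/2, -5/49}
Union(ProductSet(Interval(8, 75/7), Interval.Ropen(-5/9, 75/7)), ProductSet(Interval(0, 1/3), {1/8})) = Union(ProductSet(Interval(0, 1/3), {1/8}), ProductSet(Interval(8, 75/7), Interval.Ropen(-5/9, 75/7)))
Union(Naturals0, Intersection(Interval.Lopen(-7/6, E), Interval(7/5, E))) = Union(Interval(7/5, E), Naturals0)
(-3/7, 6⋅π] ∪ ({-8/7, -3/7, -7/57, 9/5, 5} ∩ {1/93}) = (-3/7, 6⋅π]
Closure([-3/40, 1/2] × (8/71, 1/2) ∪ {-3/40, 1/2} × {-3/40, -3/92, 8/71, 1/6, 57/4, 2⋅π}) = ([-3/40, 1/2] × [8/71, 1/2]) ∪ ({-3/40, 1/2} × ({-3/40, -3/92, 57/4, 2⋅π} ∪ [8/71, 1/2]))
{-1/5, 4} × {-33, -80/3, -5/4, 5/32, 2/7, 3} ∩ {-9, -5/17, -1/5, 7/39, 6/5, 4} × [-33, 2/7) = {-1/5, 4} × {-33, -80/3, -5/4, 5/32}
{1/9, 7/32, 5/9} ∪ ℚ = ℚ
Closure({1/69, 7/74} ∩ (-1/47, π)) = {1/69, 7/74}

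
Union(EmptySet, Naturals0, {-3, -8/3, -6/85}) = Union({-3, -8/3, -6/85}, Naturals0)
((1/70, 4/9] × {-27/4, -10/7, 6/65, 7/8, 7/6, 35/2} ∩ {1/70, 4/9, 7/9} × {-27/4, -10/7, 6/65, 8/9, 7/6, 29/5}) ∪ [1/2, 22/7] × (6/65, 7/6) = ({4/9} × {-27/4, -10/7, 6/65, 7/6}) ∪ ([1/2, 22/7] × (6/65, 7/6))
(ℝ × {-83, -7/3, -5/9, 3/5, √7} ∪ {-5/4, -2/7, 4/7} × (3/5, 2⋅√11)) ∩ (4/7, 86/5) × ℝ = (4/7, 86/5) × {-83, -7/3, -5/9, 3/5, √7}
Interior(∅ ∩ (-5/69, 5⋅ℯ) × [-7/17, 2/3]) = ∅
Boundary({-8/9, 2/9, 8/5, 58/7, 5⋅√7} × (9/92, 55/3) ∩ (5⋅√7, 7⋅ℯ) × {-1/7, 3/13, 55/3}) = ∅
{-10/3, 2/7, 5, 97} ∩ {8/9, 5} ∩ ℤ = {5}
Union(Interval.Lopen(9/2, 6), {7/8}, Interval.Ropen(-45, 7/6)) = Union(Interval.Ropen(-45, 7/6), Interval.Lopen(9/2, 6))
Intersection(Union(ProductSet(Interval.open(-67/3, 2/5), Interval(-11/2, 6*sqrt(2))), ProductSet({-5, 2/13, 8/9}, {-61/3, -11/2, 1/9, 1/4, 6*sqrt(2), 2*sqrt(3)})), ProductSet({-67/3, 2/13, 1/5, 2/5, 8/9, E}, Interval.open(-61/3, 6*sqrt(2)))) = Union(ProductSet({2/13, 1/5}, Interval.Ropen(-11/2, 6*sqrt(2))), ProductSet({2/13, 8/9}, {-11/2, 1/9, 1/4, 2*sqrt(3)}))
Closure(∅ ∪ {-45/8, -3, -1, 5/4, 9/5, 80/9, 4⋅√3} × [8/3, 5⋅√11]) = {-45/8, -3, -1, 5/4, 9/5, 80/9, 4⋅√3} × [8/3, 5⋅√11]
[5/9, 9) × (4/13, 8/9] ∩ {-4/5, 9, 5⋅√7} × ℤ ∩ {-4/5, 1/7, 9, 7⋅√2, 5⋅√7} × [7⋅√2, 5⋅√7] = ∅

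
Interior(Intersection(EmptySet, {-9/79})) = EmptySet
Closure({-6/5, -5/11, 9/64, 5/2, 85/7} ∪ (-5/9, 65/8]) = {-6/5, 85/7} ∪ [-5/9, 65/8]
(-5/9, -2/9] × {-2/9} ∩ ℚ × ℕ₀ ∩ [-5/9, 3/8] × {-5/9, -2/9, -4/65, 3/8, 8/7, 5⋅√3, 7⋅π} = ∅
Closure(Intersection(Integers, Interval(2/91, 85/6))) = Range(1, 15, 1)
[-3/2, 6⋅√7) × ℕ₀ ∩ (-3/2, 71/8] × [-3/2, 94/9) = (-3/2, 71/8] × {0, 1, …, 10}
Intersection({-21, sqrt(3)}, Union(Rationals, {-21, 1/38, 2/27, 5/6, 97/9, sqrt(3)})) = {-21, sqrt(3)}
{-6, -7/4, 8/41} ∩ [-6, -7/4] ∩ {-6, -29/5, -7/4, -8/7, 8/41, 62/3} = {-6, -7/4}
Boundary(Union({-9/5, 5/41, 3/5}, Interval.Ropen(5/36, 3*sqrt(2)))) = {-9/5, 5/41, 5/36, 3*sqrt(2)}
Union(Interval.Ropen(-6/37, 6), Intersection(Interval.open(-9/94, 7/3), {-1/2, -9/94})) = Interval.Ropen(-6/37, 6)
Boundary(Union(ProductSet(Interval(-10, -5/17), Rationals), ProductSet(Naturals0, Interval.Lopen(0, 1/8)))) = Union(ProductSet(Interval(-10, -5/17), Reals), ProductSet(Naturals0, Interval(0, 1/8)))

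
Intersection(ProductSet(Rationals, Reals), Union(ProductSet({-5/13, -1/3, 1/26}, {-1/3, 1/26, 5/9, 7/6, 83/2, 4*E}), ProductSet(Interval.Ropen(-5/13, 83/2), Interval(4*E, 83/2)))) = Union(ProductSet({-5/13, -1/3, 1/26}, {-1/3, 1/26, 5/9, 7/6, 83/2, 4*E}), ProductSet(Intersection(Interval.Ropen(-5/13, 83/2), Rationals), Interval(4*E, 83/2)))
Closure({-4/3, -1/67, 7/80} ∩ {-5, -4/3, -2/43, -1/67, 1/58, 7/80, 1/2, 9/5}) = {-4/3, -1/67, 7/80}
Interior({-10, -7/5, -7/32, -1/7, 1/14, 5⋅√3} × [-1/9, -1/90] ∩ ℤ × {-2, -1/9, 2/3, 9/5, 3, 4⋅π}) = ∅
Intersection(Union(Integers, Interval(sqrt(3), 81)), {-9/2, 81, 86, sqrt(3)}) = {81, 86, sqrt(3)}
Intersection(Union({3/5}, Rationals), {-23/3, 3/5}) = {-23/3, 3/5}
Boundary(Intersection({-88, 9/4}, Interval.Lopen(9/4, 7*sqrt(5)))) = EmptySet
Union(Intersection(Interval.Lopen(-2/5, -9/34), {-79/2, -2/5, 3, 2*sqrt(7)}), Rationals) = Rationals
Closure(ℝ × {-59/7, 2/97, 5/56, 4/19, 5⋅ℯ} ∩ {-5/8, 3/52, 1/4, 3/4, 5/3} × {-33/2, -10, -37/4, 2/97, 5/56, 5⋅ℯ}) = {-5/8, 3/52, 1/4, 3/4, 5/3} × {2/97, 5/56, 5⋅ℯ}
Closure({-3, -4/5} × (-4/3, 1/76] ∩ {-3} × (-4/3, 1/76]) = {-3} × [-4/3, 1/76]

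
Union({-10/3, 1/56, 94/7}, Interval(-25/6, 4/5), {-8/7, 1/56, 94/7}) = Union({94/7}, Interval(-25/6, 4/5))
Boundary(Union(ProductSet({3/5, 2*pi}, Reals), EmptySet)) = ProductSet({3/5, 2*pi}, Reals)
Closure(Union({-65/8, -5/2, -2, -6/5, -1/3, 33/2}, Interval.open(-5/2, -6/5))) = Union({-65/8, -1/3, 33/2}, Interval(-5/2, -6/5))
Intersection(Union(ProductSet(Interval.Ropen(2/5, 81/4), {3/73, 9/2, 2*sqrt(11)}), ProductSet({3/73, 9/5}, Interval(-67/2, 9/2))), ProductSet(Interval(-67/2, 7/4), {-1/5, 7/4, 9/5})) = ProductSet({3/73}, {-1/5, 7/4, 9/5})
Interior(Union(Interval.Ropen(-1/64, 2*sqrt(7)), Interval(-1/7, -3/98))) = Union(Interval.open(-1/7, -3/98), Interval.open(-1/64, 2*sqrt(7)))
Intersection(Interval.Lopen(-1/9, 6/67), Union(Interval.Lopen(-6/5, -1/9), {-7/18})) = EmptySet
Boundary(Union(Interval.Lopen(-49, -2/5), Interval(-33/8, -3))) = {-49, -2/5}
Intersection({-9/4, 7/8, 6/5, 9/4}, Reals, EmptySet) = EmptySet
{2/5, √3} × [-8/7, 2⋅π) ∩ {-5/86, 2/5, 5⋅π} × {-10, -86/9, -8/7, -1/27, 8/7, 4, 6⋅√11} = {2/5} × {-8/7, -1/27, 8/7, 4}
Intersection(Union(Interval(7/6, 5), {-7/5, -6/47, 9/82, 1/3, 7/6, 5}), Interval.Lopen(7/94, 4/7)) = {9/82, 1/3}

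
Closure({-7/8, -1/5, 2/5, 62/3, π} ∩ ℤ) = ∅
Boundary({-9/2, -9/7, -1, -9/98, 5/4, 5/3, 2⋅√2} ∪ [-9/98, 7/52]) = {-9/2, -9/7, -1, -9/98, 7/52, 5/4, 5/3, 2⋅√2}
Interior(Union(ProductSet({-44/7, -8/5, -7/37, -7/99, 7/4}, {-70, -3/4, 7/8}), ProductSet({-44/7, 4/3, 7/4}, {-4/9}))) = EmptySet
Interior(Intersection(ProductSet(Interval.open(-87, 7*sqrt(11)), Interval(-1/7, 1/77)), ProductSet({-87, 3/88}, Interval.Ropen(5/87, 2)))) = EmptySet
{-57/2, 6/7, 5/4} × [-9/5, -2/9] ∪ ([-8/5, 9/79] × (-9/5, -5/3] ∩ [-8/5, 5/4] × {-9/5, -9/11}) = {-57/2, 6/7, 5/4} × [-9/5, -2/9]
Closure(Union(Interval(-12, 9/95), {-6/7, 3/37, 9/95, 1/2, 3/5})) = Union({1/2, 3/5}, Interval(-12, 9/95))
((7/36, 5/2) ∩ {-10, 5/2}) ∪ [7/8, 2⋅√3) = [7/8, 2⋅√3)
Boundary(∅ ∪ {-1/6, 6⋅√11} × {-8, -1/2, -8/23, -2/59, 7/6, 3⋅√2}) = {-1/6, 6⋅√11} × {-8, -1/2, -8/23, -2/59, 7/6, 3⋅√2}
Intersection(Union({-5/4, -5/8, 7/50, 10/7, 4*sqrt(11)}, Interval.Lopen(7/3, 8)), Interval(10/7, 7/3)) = {10/7}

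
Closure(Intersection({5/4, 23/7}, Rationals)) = {5/4, 23/7}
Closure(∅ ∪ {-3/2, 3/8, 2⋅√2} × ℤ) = {-3/2, 3/8, 2⋅√2} × ℤ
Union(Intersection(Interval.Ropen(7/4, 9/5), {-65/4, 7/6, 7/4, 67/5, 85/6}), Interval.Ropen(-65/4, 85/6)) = Interval.Ropen(-65/4, 85/6)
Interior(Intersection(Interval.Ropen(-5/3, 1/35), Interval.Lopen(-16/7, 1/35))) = Interval.open(-5/3, 1/35)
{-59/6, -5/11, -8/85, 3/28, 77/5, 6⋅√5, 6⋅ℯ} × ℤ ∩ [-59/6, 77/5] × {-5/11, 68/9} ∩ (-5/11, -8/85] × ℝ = ∅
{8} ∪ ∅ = {8}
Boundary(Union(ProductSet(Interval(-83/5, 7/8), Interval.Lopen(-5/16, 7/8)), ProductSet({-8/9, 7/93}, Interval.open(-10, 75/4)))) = Union(ProductSet({-83/5, 7/8}, Interval(-5/16, 7/8)), ProductSet({-8/9, 7/93}, Union(Interval(-10, -5/16), Interval(7/8, 75/4))), ProductSet(Interval(-83/5, 7/8), {-5/16, 7/8}))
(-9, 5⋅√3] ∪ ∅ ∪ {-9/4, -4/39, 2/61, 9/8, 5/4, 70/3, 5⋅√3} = (-9, 5⋅√3] ∪ {70/3}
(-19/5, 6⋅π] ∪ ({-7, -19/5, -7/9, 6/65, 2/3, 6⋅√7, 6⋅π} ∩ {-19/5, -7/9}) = [-19/5, 6⋅π]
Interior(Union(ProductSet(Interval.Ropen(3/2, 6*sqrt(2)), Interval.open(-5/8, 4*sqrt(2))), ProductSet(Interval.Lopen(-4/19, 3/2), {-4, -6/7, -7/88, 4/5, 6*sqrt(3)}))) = ProductSet(Interval.open(3/2, 6*sqrt(2)), Interval.open(-5/8, 4*sqrt(2)))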